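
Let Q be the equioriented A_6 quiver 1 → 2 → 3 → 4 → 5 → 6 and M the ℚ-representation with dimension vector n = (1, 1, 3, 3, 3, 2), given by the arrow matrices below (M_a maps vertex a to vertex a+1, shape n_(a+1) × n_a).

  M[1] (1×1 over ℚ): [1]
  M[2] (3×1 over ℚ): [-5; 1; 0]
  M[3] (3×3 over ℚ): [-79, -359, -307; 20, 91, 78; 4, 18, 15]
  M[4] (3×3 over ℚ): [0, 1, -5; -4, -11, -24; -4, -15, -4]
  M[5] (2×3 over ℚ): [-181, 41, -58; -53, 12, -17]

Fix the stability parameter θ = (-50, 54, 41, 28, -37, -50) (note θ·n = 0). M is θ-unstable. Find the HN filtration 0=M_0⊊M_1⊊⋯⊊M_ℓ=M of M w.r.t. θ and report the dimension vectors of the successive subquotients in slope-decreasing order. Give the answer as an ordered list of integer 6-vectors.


Interval decomposition of M: I[1,5], I[3,4], I[3,6], I[5,6].
HN type (ℓ=5): μ^(1)=69/2; μ^(2)=43/2; μ^(3)=-9/2; μ^(4)=-87/2; μ^(5)=-50

((0, 0, 1, 1, 0, 0); (0, 1, 1, 1, 1, 0); (0, 0, 1, 1, 1, 1); (0, 0, 0, 0, 1, 1); (1, 0, 0, 0, 0, 0))


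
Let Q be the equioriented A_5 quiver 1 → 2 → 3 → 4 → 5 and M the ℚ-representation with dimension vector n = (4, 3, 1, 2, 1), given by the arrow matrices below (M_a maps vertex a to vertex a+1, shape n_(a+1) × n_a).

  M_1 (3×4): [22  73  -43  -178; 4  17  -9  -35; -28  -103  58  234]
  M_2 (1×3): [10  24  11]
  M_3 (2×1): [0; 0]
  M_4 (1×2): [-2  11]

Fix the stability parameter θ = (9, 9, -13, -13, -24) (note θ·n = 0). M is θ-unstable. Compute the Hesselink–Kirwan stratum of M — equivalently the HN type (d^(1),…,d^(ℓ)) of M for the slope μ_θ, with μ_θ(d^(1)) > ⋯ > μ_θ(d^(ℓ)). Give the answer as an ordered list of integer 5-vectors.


Via rank(M_{q-1}∘⋯∘M_p): M ≅ I[1,1], I[1,2]^2, I[1,3], I[4,4], I[4,5].
μ_θ-semistable layers: μ^(1)=9; μ^(2)=5/3; μ^(3)=-13; μ^(4)=-37/2

((3, 2, 0, 0, 0); (1, 1, 1, 0, 0); (0, 0, 0, 1, 0); (0, 0, 0, 1, 1))


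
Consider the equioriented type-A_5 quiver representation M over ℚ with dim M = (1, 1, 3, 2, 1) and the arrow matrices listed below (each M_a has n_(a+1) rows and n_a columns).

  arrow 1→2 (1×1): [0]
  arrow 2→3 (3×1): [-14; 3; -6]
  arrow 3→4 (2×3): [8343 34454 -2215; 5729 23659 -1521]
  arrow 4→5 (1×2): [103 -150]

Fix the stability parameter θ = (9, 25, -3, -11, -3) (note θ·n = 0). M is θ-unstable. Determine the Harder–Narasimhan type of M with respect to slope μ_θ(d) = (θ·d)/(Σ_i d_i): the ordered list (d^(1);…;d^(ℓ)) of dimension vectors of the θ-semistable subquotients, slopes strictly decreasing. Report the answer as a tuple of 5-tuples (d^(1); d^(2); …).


Barcode: M ≅ I[1,1], I[2,4], I[3,3], I[3,5]. HN layers by μ_θ (4 steps, strictly decreasing):
  μ^(1)=9; μ^(2)=11/3; μ^(3)=-3; μ^(4)=-7

((1, 0, 0, 0, 0); (0, 1, 1, 1, 0); (0, 0, 1, 0, 1); (0, 0, 1, 1, 0))


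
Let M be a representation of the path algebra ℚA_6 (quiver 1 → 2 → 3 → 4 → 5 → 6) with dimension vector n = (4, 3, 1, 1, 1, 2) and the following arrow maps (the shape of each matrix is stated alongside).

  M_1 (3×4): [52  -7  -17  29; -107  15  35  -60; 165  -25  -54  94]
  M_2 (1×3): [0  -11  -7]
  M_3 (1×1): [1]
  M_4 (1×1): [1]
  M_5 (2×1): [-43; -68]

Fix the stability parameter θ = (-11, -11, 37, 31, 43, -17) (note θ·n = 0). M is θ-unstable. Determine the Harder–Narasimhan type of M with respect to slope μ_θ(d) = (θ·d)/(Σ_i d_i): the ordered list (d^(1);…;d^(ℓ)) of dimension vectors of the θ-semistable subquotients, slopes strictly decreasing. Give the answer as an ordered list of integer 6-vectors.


Barcode: M ≅ I[1,1], I[1,2]^2, I[1,6], I[6,6]. HN layers by μ_θ (3 steps, strictly decreasing):
  μ^(1)=47/2; μ^(2)=-11; μ^(3)=-17

((0, 0, 1, 1, 1, 1); (4, 3, 0, 0, 0, 0); (0, 0, 0, 0, 0, 1))


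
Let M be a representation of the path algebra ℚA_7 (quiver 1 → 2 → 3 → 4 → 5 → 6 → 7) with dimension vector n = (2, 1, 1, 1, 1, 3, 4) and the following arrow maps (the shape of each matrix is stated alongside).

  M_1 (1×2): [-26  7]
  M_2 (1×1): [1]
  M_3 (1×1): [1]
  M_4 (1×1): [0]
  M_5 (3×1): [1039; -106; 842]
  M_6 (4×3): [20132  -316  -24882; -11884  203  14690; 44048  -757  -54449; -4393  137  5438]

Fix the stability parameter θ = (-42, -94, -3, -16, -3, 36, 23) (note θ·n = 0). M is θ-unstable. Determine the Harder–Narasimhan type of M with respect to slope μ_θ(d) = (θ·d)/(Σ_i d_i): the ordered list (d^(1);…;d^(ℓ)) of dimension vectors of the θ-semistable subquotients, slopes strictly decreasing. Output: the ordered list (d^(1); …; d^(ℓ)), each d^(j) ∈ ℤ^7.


Interval decomposition of M: I[1,1], I[1,4], I[5,7], I[6,7]^2, I[7,7].
HN type (ℓ=6): μ^(1)=59/2; μ^(2)=23; μ^(3)=-3; μ^(4)=-19/2; μ^(5)=-42; μ^(6)=-68

((0, 0, 0, 0, 0, 3, 3); (0, 0, 0, 0, 0, 0, 1); (0, 0, 0, 0, 1, 0, 0); (0, 0, 1, 1, 0, 0, 0); (1, 0, 0, 0, 0, 0, 0); (1, 1, 0, 0, 0, 0, 0))


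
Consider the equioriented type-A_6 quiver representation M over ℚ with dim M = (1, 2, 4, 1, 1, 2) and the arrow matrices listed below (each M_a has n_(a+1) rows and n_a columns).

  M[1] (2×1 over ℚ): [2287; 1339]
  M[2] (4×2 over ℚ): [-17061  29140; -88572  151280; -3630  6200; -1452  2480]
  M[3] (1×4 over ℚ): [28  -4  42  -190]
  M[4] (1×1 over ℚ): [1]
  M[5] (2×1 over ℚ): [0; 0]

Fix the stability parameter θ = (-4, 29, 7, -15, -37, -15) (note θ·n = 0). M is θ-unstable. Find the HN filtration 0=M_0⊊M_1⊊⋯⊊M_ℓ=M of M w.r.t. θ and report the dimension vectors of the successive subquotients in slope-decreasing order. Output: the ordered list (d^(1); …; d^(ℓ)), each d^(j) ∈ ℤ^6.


Barcode: M ≅ I[1,3], I[2,2], I[3,3]^2, I[3,5], I[6,6]^2. HN layers by μ_θ (5 steps, strictly decreasing):
  μ^(1)=29; μ^(2)=18; μ^(3)=7; μ^(4)=-4; μ^(5)=-15

((0, 1, 0, 0, 0, 0); (0, 1, 1, 0, 0, 0); (0, 0, 2, 0, 0, 0); (1, 0, 0, 0, 0, 0); (0, 0, 1, 1, 1, 2))


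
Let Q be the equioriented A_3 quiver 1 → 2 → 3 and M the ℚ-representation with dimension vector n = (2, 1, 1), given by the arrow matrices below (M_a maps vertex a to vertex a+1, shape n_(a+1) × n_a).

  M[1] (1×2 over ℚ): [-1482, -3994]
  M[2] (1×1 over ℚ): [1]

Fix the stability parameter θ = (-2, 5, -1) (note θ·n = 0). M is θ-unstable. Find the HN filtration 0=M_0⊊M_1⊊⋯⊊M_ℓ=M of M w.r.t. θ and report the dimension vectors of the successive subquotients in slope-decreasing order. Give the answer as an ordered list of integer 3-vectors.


Interval decomposition of M: I[1,1], I[1,3].
HN type (ℓ=2): μ^(1)=2; μ^(2)=-2

((0, 1, 1); (2, 0, 0))


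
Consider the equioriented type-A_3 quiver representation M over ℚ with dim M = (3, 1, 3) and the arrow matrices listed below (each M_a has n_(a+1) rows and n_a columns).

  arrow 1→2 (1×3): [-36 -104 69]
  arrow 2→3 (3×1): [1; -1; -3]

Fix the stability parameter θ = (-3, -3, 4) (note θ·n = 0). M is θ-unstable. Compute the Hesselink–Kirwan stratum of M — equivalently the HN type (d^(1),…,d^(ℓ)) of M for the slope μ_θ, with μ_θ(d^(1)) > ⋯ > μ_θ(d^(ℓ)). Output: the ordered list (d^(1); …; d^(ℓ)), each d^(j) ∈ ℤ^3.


Via rank(M_{q-1}∘⋯∘M_p): M ≅ I[1,1]^2, I[1,3], I[3,3]^2.
μ_θ-semistable layers: μ^(1)=4; μ^(2)=-3

((0, 0, 3); (3, 1, 0))


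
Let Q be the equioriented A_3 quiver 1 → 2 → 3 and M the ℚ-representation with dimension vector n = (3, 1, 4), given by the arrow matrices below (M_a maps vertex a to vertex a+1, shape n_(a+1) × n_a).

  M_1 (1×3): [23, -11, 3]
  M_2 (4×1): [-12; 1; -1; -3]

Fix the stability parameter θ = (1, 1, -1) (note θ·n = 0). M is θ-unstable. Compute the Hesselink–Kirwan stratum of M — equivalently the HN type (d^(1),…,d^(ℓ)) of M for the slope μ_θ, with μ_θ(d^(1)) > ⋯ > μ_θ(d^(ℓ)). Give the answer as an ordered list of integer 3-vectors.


Interval decomposition of M: I[1,1]^2, I[1,3], I[3,3]^3.
HN type (ℓ=3): μ^(1)=1; μ^(2)=1/3; μ^(3)=-1

((2, 0, 0); (1, 1, 1); (0, 0, 3))


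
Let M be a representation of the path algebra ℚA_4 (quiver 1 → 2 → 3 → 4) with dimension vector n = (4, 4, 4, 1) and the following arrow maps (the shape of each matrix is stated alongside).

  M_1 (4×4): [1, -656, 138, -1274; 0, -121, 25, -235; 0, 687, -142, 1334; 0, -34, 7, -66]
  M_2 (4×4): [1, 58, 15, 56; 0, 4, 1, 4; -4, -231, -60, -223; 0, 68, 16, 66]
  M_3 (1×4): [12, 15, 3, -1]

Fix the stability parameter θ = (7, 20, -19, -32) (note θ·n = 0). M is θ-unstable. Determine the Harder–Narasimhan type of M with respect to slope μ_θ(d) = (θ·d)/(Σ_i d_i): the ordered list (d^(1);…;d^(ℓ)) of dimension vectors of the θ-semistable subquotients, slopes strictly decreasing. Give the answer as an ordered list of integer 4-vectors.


Barcode: M ≅ I[1,3]^3, I[1,4]. HN layers by μ_θ (2 steps, strictly decreasing):
  μ^(1)=8/3; μ^(2)=-6

((3, 3, 3, 0); (1, 1, 1, 1))


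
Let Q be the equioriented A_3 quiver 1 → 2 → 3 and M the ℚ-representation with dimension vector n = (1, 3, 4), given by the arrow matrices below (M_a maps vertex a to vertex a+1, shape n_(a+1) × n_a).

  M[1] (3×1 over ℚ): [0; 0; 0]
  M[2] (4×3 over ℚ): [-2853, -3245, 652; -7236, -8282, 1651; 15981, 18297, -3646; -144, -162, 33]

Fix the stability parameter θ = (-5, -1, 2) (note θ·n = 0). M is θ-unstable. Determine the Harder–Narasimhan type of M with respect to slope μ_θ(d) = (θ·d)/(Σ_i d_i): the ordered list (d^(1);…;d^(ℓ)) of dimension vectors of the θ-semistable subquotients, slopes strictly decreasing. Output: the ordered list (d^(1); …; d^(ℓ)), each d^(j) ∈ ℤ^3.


Via rank(M_{q-1}∘⋯∘M_p): M ≅ I[1,1], I[2,2], I[2,3]^2, I[3,3]^2.
μ_θ-semistable layers: μ^(1)=2; μ^(2)=-1; μ^(3)=-5

((0, 0, 4); (0, 3, 0); (1, 0, 0))


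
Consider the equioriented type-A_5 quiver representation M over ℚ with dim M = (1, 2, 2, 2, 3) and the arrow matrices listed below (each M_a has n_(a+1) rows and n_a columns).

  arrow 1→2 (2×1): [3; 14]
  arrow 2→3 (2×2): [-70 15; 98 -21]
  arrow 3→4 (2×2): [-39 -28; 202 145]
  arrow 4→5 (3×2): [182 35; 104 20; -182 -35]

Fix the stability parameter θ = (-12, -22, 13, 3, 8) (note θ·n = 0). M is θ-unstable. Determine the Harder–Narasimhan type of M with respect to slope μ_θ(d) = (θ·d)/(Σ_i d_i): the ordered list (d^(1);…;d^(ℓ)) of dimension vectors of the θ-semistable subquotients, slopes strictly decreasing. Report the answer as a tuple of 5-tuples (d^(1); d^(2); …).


Barcode: M ≅ I[1,2], I[2,5], I[3,4], I[5,5]^2. HN layers by μ_θ (3 steps, strictly decreasing):
  μ^(1)=8; μ^(2)=-17; μ^(3)=-22

((0, 0, 2, 2, 3); (1, 1, 0, 0, 0); (0, 1, 0, 0, 0))


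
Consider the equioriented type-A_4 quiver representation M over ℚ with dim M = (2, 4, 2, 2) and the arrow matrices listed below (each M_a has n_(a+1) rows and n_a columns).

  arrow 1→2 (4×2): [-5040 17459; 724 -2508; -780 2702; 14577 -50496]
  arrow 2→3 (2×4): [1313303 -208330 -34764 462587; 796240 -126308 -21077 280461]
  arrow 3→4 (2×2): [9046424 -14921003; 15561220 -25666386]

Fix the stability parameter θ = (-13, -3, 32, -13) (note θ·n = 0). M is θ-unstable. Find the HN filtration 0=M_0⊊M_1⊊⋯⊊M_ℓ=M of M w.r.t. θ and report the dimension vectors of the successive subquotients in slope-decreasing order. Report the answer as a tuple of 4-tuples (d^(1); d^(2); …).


Interval decomposition of M: I[1,4]^2, I[2,2]^2.
HN type (ℓ=3): μ^(1)=19/2; μ^(2)=-3; μ^(3)=-13

((0, 0, 2, 2); (0, 4, 0, 0); (2, 0, 0, 0))


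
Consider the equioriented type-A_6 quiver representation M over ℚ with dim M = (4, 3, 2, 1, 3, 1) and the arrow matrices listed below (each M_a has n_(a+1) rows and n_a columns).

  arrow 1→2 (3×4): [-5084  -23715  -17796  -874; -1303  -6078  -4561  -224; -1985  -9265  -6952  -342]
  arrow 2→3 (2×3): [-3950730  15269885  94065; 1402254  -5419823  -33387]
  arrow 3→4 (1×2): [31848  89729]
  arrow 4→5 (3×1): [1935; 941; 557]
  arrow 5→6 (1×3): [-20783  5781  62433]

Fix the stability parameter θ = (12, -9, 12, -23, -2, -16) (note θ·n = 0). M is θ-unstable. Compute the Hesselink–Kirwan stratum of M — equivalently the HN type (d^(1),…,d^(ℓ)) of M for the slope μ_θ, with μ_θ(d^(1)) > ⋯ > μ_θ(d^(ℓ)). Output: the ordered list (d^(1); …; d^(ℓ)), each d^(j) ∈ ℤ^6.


Via rank(M_{q-1}∘⋯∘M_p): M ≅ I[1,1], I[1,2]^2, I[1,6], I[3,3], I[5,5]^2.
μ_θ-semistable layers: μ^(1)=12; μ^(2)=3/2; μ^(3)=-2; μ^(4)=-13/3

((1, 0, 1, 0, 0, 0); (2, 2, 0, 0, 0, 0); (0, 0, 0, 0, 2, 0); (1, 1, 1, 1, 1, 1))


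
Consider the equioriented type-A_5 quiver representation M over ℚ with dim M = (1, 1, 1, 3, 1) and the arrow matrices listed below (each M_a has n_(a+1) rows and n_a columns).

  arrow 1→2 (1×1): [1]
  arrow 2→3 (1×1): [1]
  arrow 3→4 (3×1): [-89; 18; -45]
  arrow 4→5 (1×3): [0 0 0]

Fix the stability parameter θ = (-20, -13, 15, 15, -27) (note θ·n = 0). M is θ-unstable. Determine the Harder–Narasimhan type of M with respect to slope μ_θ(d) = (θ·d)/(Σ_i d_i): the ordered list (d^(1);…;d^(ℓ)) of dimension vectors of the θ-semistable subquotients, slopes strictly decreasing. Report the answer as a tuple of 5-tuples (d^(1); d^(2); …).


Barcode: M ≅ I[1,4], I[4,4]^2, I[5,5]. HN layers by μ_θ (4 steps, strictly decreasing):
  μ^(1)=15; μ^(2)=-13; μ^(3)=-20; μ^(4)=-27

((0, 0, 1, 3, 0); (0, 1, 0, 0, 0); (1, 0, 0, 0, 0); (0, 0, 0, 0, 1))


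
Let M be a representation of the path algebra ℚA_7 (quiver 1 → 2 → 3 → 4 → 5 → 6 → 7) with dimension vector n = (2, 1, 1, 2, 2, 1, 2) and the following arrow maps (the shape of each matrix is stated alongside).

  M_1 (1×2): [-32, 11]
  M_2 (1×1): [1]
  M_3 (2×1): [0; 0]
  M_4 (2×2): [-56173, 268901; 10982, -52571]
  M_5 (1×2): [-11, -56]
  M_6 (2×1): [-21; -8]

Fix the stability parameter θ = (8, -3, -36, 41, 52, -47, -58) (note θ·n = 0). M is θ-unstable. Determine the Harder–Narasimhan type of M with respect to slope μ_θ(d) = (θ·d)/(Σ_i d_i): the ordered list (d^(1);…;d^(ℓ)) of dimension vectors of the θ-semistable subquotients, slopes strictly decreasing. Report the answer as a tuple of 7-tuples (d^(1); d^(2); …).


Barcode: M ≅ I[1,1], I[1,3], I[4,5], I[4,7], I[7,7]. HN layers by μ_θ (6 steps, strictly decreasing):
  μ^(1)=52; μ^(2)=41; μ^(3)=8; μ^(4)=-3; μ^(5)=-31/3; μ^(6)=-58

((0, 0, 0, 0, 1, 0, 0); (0, 0, 0, 1, 0, 0, 0); (1, 0, 0, 0, 0, 0, 0); (0, 0, 0, 1, 1, 1, 1); (1, 1, 1, 0, 0, 0, 0); (0, 0, 0, 0, 0, 0, 1))


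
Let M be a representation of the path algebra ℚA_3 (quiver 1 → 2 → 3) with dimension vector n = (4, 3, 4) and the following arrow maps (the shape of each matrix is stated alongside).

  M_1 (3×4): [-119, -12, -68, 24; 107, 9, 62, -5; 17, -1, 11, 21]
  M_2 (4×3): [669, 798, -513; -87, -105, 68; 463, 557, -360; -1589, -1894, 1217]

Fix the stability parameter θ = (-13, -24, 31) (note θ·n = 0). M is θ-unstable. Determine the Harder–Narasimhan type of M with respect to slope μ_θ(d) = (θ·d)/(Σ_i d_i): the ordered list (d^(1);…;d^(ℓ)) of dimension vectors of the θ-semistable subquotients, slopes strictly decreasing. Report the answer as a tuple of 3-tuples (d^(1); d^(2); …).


Interval decomposition of M: I[1,1], I[1,2], I[1,3]^2, I[3,3]^2.
HN type (ℓ=3): μ^(1)=31; μ^(2)=-13; μ^(3)=-37/2

((0, 0, 4); (1, 0, 0); (3, 3, 0))


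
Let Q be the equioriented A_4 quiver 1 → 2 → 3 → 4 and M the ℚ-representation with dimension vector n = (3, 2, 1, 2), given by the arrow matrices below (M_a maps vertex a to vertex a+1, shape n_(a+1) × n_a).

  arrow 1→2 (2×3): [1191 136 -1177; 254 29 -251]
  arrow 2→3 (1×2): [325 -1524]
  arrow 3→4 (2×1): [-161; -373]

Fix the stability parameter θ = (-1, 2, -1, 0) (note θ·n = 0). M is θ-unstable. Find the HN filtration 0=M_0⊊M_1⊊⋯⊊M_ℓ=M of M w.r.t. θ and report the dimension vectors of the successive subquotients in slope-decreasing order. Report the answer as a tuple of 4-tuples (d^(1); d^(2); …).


Barcode: M ≅ I[1,1], I[1,2], I[1,4], I[4,4]. HN layers by μ_θ (4 steps, strictly decreasing):
  μ^(1)=2; μ^(2)=1/3; μ^(3)=0; μ^(4)=-1

((0, 1, 0, 0); (0, 1, 1, 1); (0, 0, 0, 1); (3, 0, 0, 0))


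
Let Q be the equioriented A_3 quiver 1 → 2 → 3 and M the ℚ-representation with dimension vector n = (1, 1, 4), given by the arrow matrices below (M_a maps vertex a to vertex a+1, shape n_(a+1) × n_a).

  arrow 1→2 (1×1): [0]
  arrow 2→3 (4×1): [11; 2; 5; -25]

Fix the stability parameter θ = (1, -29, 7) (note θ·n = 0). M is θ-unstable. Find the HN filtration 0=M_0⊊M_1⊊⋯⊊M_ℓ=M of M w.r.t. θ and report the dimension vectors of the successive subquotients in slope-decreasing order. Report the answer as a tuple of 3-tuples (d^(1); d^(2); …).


Barcode: M ≅ I[1,1], I[2,3], I[3,3]^3. HN layers by μ_θ (3 steps, strictly decreasing):
  μ^(1)=7; μ^(2)=1; μ^(3)=-29

((0, 0, 4); (1, 0, 0); (0, 1, 0))


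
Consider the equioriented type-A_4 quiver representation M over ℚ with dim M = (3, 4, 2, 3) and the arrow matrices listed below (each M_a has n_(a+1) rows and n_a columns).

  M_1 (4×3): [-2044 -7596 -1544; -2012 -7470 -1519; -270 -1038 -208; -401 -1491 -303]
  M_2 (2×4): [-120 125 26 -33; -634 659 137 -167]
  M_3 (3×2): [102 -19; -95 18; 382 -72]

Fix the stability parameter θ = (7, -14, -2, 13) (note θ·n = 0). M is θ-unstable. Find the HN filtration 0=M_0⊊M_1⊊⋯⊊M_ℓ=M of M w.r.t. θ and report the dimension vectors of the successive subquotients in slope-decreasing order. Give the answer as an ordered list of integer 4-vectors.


Interval decomposition of M: I[1,1], I[1,2], I[1,4], I[2,2], I[2,4], I[4,4].
HN type (ℓ=5): μ^(1)=13; μ^(2)=7; μ^(3)=-2; μ^(4)=-7/2; μ^(5)=-14

((0, 0, 0, 3); (1, 0, 0, 0); (0, 0, 2, 0); (2, 2, 0, 0); (0, 2, 0, 0))


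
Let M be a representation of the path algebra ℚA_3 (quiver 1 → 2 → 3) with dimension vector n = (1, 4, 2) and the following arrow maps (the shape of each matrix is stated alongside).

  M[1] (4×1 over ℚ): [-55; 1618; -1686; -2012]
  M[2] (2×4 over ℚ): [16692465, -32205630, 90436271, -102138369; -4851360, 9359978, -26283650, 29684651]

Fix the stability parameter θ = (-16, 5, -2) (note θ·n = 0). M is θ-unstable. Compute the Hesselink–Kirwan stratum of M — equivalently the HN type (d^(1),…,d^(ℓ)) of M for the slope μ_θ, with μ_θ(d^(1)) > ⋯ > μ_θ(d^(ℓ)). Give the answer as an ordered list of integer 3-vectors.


Interval decomposition of M: I[1,3], I[2,2]^2, I[2,3].
HN type (ℓ=3): μ^(1)=5; μ^(2)=3/2; μ^(3)=-16

((0, 2, 0); (0, 2, 2); (1, 0, 0))


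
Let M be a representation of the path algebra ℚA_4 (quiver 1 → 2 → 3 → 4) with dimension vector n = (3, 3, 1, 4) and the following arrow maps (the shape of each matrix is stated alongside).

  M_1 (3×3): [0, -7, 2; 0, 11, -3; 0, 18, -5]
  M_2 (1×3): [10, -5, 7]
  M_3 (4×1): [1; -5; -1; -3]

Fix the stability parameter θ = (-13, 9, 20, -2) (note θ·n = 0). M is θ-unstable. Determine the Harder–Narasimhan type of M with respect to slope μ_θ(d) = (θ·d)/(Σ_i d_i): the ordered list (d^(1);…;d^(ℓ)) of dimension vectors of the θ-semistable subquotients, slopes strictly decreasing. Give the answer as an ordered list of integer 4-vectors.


Interval decomposition of M: I[1,1], I[1,2], I[1,4], I[2,2], I[4,4]^3.
HN type (ℓ=3): μ^(1)=9; μ^(2)=-2; μ^(3)=-13

((0, 3, 1, 1); (0, 0, 0, 3); (3, 0, 0, 0))


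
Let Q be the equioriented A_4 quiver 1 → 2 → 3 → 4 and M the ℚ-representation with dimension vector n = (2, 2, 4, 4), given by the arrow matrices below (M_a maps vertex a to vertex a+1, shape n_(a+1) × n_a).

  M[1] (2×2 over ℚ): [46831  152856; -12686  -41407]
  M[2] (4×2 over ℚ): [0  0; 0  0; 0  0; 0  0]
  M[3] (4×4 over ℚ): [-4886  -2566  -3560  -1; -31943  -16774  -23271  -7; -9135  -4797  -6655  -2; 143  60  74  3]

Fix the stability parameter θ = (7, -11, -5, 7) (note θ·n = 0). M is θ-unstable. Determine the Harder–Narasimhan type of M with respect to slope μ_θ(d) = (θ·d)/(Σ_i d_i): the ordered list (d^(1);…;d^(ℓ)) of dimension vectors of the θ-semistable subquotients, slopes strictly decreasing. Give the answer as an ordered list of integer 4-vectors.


Via rank(M_{q-1}∘⋯∘M_p): M ≅ I[1,2]^2, I[3,4]^4.
μ_θ-semistable layers: μ^(1)=7; μ^(2)=-2; μ^(3)=-5

((0, 0, 0, 4); (2, 2, 0, 0); (0, 0, 4, 0))


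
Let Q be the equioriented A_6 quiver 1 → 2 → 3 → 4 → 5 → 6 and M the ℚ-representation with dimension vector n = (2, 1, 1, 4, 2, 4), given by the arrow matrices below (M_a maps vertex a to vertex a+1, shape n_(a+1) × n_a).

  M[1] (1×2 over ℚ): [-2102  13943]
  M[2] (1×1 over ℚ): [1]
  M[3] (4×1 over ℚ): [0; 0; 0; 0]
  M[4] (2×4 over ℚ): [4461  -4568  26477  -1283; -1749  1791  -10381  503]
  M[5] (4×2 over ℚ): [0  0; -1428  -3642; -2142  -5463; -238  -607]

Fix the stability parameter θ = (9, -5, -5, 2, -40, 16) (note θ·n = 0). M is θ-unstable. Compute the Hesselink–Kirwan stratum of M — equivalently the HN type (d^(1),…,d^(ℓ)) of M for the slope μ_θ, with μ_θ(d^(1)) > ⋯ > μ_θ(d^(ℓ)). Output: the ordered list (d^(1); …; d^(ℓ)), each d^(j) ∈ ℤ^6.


Barcode: M ≅ I[1,1], I[1,3], I[4,4]^2, I[4,5], I[4,6], I[6,6]^3. HN layers by μ_θ (5 steps, strictly decreasing):
  μ^(1)=16; μ^(2)=9; μ^(3)=2; μ^(4)=-1/3; μ^(5)=-19

((0, 0, 0, 0, 0, 4); (1, 0, 0, 0, 0, 0); (0, 0, 0, 2, 0, 0); (1, 1, 1, 0, 0, 0); (0, 0, 0, 2, 2, 0))


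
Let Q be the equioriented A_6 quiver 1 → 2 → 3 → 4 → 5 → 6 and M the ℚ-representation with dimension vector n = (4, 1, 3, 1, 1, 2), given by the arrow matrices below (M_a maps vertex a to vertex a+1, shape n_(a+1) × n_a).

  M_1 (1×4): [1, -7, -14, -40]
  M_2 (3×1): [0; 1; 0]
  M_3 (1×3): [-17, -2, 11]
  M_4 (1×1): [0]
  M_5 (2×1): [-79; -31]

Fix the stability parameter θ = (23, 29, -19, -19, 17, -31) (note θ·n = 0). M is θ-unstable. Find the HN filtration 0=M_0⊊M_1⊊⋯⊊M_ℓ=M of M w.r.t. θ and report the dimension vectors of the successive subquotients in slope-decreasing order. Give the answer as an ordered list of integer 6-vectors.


Interval decomposition of M: I[1,1]^3, I[1,4], I[3,3]^2, I[5,6], I[6,6].
HN type (ℓ=5): μ^(1)=23; μ^(2)=7/2; μ^(3)=-7; μ^(4)=-19; μ^(5)=-31

((3, 0, 0, 0, 0, 0); (1, 1, 1, 1, 0, 0); (0, 0, 0, 0, 1, 1); (0, 0, 2, 0, 0, 0); (0, 0, 0, 0, 0, 1))


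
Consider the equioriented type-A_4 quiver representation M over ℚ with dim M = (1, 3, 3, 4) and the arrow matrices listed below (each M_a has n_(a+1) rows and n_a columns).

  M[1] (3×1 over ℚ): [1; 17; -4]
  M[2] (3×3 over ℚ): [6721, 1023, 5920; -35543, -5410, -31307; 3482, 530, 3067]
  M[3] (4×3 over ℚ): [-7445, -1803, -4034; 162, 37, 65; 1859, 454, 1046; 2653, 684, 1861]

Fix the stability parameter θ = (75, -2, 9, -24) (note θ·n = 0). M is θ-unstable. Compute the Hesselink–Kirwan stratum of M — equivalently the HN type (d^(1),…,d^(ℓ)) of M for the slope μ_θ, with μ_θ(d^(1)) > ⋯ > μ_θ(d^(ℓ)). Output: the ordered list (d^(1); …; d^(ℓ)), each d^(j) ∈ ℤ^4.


Via rank(M_{q-1}∘⋯∘M_p): M ≅ I[1,4], I[2,4]^2, I[4,4].
μ_θ-semistable layers: μ^(1)=29/2; μ^(2)=-17/3; μ^(3)=-24

((1, 1, 1, 1); (0, 2, 2, 2); (0, 0, 0, 1))


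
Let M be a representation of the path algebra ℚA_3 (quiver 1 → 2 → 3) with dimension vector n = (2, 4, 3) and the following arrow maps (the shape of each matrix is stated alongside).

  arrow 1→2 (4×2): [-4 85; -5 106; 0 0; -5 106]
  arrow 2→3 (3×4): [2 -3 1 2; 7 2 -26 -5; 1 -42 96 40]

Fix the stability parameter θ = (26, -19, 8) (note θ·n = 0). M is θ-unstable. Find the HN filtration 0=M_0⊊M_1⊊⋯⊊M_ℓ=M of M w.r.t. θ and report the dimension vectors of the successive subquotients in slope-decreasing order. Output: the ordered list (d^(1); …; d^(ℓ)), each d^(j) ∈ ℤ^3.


Via rank(M_{q-1}∘⋯∘M_p): M ≅ I[1,3]^2, I[2,2], I[2,3].
μ_θ-semistable layers: μ^(1)=8; μ^(2)=7/2; μ^(3)=-19

((0, 0, 3); (2, 2, 0); (0, 2, 0))


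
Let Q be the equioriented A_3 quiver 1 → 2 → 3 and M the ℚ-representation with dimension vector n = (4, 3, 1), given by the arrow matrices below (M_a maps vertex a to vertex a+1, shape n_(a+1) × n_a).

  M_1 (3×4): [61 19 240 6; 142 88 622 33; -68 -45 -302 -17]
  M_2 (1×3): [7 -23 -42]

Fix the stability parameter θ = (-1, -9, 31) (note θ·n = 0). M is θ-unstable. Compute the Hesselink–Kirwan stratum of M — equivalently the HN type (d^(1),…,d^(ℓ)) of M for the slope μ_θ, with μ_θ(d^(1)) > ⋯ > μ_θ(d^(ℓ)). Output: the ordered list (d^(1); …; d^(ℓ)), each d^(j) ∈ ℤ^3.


Interval decomposition of M: I[1,1], I[1,2]^2, I[1,3].
HN type (ℓ=3): μ^(1)=31; μ^(2)=-1; μ^(3)=-5

((0, 0, 1); (1, 0, 0); (3, 3, 0))


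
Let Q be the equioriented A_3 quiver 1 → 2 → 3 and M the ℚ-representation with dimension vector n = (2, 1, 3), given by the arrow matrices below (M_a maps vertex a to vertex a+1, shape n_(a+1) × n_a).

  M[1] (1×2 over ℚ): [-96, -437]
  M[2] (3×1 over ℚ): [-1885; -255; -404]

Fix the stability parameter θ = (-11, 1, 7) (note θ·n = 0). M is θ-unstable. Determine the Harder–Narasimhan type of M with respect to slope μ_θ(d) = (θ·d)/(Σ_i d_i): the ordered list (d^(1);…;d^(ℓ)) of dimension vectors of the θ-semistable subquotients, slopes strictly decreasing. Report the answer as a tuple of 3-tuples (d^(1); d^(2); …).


Via rank(M_{q-1}∘⋯∘M_p): M ≅ I[1,1], I[1,3], I[3,3]^2.
μ_θ-semistable layers: μ^(1)=7; μ^(2)=1; μ^(3)=-11

((0, 0, 3); (0, 1, 0); (2, 0, 0))


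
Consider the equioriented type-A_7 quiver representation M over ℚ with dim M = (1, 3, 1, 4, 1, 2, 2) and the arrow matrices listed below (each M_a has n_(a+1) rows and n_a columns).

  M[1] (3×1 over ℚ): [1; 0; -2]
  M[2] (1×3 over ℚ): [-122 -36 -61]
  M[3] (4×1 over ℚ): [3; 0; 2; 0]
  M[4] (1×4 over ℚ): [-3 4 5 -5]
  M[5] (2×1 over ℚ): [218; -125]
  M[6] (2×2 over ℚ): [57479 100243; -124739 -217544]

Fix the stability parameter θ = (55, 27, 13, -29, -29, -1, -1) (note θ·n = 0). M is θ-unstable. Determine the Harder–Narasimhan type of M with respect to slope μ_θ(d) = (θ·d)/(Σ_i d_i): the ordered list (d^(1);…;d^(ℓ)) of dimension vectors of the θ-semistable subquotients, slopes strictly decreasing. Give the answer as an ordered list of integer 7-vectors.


Via rank(M_{q-1}∘⋯∘M_p): M ≅ I[1,2], I[2,2], I[2,7], I[4,4]^3, I[6,7].
μ_θ-semistable layers: μ^(1)=41; μ^(2)=27; μ^(3)=-1; μ^(4)=-9/2; μ^(5)=-29

((1, 1, 0, 0, 0, 0, 0); (0, 1, 0, 0, 0, 0, 0); (0, 0, 0, 0, 0, 2, 2); (0, 1, 1, 1, 1, 0, 0); (0, 0, 0, 3, 0, 0, 0))


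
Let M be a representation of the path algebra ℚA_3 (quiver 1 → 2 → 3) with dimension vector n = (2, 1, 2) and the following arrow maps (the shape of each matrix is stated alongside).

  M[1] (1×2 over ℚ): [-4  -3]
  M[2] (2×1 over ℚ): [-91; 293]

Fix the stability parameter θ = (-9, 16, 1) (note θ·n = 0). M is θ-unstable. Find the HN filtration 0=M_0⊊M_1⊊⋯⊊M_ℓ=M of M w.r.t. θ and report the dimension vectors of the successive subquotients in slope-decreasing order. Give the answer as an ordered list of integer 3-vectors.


Barcode: M ≅ I[1,1], I[1,3], I[3,3]. HN layers by μ_θ (3 steps, strictly decreasing):
  μ^(1)=17/2; μ^(2)=1; μ^(3)=-9

((0, 1, 1); (0, 0, 1); (2, 0, 0))


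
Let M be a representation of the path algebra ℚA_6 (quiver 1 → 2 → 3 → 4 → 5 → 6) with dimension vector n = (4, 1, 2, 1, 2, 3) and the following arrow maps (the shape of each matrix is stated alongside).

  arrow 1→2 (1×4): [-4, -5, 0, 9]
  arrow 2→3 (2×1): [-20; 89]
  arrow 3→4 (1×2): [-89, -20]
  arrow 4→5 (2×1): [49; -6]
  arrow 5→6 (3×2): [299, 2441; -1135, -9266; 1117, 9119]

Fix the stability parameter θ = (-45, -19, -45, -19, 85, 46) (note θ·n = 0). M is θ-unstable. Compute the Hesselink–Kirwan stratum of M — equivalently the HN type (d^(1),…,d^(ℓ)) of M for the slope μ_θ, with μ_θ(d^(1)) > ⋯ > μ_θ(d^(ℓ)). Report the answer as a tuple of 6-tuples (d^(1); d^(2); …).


Barcode: M ≅ I[1,1]^3, I[1,3], I[3,6], I[5,6], I[6,6]. HN layers by μ_θ (5 steps, strictly decreasing):
  μ^(1)=131/2; μ^(2)=46; μ^(3)=-19; μ^(4)=-32; μ^(5)=-45

((0, 0, 0, 0, 2, 2); (0, 0, 0, 0, 0, 1); (0, 0, 0, 1, 0, 0); (0, 1, 1, 0, 0, 0); (4, 0, 1, 0, 0, 0))


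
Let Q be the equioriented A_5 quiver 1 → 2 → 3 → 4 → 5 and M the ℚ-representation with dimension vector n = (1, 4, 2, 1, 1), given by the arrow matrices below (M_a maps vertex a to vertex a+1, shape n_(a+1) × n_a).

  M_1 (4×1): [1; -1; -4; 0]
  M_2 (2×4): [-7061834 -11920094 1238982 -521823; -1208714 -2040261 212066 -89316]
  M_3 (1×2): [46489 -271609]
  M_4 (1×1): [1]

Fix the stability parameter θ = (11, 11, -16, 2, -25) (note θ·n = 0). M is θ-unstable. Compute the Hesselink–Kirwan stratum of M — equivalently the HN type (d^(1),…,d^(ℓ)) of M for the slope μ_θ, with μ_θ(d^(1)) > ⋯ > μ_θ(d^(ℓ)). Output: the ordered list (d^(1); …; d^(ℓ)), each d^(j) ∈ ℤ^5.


Barcode: M ≅ I[1,5], I[2,2]^2, I[2,3]. HN layers by μ_θ (3 steps, strictly decreasing):
  μ^(1)=11; μ^(2)=-5/2; μ^(3)=-17/5

((0, 2, 0, 0, 0); (0, 1, 1, 0, 0); (1, 1, 1, 1, 1))


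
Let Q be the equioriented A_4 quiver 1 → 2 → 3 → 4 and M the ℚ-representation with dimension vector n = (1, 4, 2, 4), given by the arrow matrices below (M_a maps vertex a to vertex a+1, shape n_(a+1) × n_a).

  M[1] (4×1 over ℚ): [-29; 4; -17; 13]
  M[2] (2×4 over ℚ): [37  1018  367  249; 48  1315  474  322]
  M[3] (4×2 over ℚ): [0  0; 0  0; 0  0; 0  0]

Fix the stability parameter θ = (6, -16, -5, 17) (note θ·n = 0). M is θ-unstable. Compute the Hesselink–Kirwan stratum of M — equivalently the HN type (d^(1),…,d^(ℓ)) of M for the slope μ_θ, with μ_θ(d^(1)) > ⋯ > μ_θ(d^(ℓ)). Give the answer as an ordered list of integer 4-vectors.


Barcode: M ≅ I[1,3], I[2,2]^2, I[2,3], I[4,4]^4. HN layers by μ_θ (3 steps, strictly decreasing):
  μ^(1)=17; μ^(2)=-5; μ^(3)=-16

((0, 0, 0, 4); (1, 1, 2, 0); (0, 3, 0, 0))


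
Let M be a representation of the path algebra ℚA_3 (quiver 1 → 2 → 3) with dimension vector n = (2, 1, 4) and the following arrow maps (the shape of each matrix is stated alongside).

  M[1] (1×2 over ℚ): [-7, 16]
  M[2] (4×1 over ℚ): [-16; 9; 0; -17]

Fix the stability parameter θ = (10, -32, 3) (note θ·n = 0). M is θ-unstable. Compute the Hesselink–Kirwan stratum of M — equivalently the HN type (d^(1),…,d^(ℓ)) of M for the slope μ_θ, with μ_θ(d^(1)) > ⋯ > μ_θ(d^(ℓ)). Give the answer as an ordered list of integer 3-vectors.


Barcode: M ≅ I[1,1], I[1,3], I[3,3]^3. HN layers by μ_θ (3 steps, strictly decreasing):
  μ^(1)=10; μ^(2)=3; μ^(3)=-11

((1, 0, 0); (0, 0, 4); (1, 1, 0))


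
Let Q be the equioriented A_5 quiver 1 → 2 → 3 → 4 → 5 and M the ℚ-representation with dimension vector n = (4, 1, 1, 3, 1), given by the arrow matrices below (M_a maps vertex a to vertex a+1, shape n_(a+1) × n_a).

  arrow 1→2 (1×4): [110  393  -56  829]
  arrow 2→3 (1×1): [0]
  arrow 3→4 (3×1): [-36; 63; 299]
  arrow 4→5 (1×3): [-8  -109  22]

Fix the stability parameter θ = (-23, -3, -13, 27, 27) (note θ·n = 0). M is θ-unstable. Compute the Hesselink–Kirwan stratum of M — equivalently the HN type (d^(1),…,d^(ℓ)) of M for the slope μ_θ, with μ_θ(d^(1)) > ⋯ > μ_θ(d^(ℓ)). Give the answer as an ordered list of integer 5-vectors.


Via rank(M_{q-1}∘⋯∘M_p): M ≅ I[1,1]^3, I[1,2], I[3,5], I[4,4]^2.
μ_θ-semistable layers: μ^(1)=27; μ^(2)=-3; μ^(3)=-13; μ^(4)=-23

((0, 0, 0, 3, 1); (0, 1, 0, 0, 0); (0, 0, 1, 0, 0); (4, 0, 0, 0, 0))


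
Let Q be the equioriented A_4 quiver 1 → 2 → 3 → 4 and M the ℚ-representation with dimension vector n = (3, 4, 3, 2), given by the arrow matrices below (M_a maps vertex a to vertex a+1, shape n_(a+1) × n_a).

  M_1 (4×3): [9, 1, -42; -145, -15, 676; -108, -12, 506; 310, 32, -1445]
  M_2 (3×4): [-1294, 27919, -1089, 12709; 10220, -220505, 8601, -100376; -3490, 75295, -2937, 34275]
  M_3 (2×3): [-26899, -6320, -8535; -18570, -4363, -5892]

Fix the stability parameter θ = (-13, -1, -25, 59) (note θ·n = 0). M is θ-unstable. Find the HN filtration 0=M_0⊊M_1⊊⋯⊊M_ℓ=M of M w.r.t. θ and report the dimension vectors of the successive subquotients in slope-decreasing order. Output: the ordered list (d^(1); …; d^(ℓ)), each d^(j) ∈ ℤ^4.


Via rank(M_{q-1}∘⋯∘M_p): M ≅ I[1,2], I[1,3], I[1,4], I[2,4].
μ_θ-semistable layers: μ^(1)=59; μ^(2)=-1; μ^(3)=-13

((0, 0, 0, 2); (0, 1, 0, 0); (3, 3, 3, 0))


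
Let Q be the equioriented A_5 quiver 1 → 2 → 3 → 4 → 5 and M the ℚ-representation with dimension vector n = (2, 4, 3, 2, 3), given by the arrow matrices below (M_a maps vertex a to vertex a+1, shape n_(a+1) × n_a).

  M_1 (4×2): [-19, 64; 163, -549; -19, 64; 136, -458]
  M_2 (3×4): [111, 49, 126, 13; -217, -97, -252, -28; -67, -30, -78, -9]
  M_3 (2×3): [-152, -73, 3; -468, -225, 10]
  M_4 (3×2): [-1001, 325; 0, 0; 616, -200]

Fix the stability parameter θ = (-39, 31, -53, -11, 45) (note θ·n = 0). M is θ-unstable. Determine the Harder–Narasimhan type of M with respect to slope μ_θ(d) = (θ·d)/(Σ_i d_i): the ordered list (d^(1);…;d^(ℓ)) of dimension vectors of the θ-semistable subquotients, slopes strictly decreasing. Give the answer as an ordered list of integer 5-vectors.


Interval decomposition of M: I[1,4], I[1,5], I[2,2], I[2,3], I[5,5]^2.
HN type (ℓ=4): μ^(1)=45; μ^(2)=31; μ^(3)=-11; μ^(4)=-39

((0, 0, 0, 0, 3); (0, 1, 0, 0, 0); (0, 3, 3, 2, 0); (2, 0, 0, 0, 0))


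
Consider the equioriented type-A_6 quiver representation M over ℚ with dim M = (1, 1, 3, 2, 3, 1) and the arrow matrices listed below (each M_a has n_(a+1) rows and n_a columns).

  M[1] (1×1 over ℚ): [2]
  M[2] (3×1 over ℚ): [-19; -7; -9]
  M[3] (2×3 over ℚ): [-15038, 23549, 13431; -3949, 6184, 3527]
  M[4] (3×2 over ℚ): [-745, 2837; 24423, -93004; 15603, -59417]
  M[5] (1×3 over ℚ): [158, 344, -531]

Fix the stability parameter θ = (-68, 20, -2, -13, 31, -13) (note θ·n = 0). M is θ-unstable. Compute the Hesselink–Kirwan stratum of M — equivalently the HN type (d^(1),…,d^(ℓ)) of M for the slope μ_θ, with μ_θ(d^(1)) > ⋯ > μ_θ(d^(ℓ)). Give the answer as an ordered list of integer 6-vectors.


Barcode: M ≅ I[1,3], I[3,5], I[3,6], I[5,5]. HN layers by μ_θ (4 steps, strictly decreasing):
  μ^(1)=31; μ^(2)=9; μ^(3)=-15/2; μ^(4)=-68

((0, 0, 0, 0, 2, 0); (0, 1, 1, 0, 1, 1); (0, 0, 2, 2, 0, 0); (1, 0, 0, 0, 0, 0))


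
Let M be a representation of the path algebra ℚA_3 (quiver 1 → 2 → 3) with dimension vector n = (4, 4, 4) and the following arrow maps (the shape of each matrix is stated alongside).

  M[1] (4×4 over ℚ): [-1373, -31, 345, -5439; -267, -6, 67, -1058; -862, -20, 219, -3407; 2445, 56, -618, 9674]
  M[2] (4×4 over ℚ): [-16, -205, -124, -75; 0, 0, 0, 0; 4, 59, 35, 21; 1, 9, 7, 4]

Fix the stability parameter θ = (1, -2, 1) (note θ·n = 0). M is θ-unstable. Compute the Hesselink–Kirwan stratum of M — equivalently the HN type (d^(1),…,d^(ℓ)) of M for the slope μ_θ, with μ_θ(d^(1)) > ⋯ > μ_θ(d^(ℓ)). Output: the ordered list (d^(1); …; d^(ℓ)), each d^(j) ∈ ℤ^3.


Via rank(M_{q-1}∘⋯∘M_p): M ≅ I[1,2], I[1,3]^3, I[3,3].
μ_θ-semistable layers: μ^(1)=1; μ^(2)=-1/2

((0, 0, 4); (4, 4, 0))


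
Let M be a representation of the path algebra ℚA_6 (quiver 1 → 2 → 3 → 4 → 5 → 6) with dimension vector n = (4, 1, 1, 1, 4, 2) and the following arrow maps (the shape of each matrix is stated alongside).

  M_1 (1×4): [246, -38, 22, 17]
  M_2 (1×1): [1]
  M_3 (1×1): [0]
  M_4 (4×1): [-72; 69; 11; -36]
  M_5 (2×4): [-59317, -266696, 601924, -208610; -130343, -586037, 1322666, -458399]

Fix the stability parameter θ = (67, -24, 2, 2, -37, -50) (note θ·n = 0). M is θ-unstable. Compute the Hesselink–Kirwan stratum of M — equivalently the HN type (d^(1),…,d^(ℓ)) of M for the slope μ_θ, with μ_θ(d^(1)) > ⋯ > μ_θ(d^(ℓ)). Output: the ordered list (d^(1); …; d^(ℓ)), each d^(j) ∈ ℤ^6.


Via rank(M_{q-1}∘⋯∘M_p): M ≅ I[1,1]^3, I[1,3], I[4,6], I[5,5]^2, I[5,6].
μ_θ-semistable layers: μ^(1)=67; μ^(2)=15; μ^(3)=-85/3; μ^(4)=-37; μ^(5)=-87/2

((3, 0, 0, 0, 0, 0); (1, 1, 1, 0, 0, 0); (0, 0, 0, 1, 1, 1); (0, 0, 0, 0, 2, 0); (0, 0, 0, 0, 1, 1))


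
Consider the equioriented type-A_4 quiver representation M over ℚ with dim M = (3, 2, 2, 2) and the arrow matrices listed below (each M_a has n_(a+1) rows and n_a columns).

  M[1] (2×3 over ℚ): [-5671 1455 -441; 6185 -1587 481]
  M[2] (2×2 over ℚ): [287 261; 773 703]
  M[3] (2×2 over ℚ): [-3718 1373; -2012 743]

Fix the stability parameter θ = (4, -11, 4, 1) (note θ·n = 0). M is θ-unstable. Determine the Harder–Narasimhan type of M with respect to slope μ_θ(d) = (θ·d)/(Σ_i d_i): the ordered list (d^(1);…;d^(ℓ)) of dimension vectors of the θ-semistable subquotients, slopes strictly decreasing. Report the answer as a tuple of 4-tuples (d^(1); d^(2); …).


Barcode: M ≅ I[1,1], I[1,4]^2. HN layers by μ_θ (3 steps, strictly decreasing):
  μ^(1)=4; μ^(2)=5/2; μ^(3)=-7/2

((1, 0, 0, 0); (0, 0, 2, 2); (2, 2, 0, 0))


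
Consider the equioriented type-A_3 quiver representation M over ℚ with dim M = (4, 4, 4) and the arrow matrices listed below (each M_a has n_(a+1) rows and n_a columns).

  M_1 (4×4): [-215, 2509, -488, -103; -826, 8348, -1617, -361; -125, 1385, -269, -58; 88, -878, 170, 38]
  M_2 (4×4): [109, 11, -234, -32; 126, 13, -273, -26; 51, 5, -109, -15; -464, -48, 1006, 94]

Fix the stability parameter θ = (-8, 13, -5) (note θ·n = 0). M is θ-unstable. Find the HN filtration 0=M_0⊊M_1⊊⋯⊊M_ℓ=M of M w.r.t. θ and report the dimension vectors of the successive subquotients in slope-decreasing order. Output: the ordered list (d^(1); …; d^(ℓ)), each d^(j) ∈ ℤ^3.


Interval decomposition of M: I[1,2], I[1,3]^3, I[3,3].
HN type (ℓ=4): μ^(1)=13; μ^(2)=4; μ^(3)=-5; μ^(4)=-8

((0, 1, 0); (0, 3, 3); (0, 0, 1); (4, 0, 0))


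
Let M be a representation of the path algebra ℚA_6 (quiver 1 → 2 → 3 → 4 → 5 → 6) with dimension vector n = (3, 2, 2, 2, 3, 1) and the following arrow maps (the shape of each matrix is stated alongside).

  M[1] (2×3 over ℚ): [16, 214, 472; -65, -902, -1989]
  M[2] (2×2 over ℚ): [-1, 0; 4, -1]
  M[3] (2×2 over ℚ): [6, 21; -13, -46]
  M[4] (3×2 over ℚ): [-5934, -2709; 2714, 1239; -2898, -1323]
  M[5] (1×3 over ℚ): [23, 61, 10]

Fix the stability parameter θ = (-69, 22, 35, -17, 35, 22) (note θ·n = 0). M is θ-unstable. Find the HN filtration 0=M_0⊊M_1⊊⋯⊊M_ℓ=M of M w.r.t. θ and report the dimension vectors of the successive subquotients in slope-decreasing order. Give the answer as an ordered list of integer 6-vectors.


Interval decomposition of M: I[1,1], I[1,4], I[1,6], I[5,5]^2.
HN type (ℓ=4): μ^(1)=35; μ^(2)=57/2; μ^(3)=40/3; μ^(4)=-69

((0, 0, 0, 0, 2, 0); (0, 0, 0, 0, 1, 1); (0, 2, 2, 2, 0, 0); (3, 0, 0, 0, 0, 0))


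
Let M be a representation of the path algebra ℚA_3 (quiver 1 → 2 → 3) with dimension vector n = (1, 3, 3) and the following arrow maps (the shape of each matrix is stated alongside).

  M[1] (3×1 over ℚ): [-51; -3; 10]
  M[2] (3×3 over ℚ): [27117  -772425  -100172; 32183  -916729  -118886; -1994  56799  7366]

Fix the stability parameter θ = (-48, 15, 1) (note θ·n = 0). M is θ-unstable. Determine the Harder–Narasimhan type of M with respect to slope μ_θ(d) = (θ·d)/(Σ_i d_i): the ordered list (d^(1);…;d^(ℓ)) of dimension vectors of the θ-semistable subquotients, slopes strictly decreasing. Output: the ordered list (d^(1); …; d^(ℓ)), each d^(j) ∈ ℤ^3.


Via rank(M_{q-1}∘⋯∘M_p): M ≅ I[1,3], I[2,3]^2.
μ_θ-semistable layers: μ^(1)=8; μ^(2)=-48

((0, 3, 3); (1, 0, 0))


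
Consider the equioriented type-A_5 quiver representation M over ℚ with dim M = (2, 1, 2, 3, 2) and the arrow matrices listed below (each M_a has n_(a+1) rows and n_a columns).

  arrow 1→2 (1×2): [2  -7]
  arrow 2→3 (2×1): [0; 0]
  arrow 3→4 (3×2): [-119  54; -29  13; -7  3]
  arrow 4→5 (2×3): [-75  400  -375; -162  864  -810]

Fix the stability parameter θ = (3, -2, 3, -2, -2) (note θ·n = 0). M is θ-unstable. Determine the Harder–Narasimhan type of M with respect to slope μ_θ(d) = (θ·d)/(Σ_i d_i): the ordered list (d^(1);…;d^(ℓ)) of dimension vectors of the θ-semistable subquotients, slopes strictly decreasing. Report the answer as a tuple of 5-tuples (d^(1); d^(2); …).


Via rank(M_{q-1}∘⋯∘M_p): M ≅ I[1,1], I[1,2], I[3,4], I[3,5], I[4,4], I[5,5].
μ_θ-semistable layers: μ^(1)=3; μ^(2)=1/2; μ^(3)=-1/3; μ^(4)=-2

((1, 0, 0, 0, 0); (1, 1, 1, 1, 0); (0, 0, 1, 1, 1); (0, 0, 0, 1, 1))
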